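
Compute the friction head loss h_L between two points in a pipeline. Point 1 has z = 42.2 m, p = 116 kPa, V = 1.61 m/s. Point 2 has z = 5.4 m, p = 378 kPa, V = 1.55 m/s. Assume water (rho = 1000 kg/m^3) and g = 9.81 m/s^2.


Total head at each section: H = z + p/(rho*g) + V^2/(2g).
H1 = 42.2 + 116*1000/(1000*9.81) + 1.61^2/(2*9.81)
   = 42.2 + 11.825 + 0.1321
   = 54.157 m.
H2 = 5.4 + 378*1000/(1000*9.81) + 1.55^2/(2*9.81)
   = 5.4 + 38.532 + 0.1225
   = 44.055 m.
h_L = H1 - H2 = 54.157 - 44.055 = 10.102 m.

10.102


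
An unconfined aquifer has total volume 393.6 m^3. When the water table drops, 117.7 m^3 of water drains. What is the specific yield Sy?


Specific yield Sy = Volume drained / Total volume.
Sy = 117.7 / 393.6
   = 0.299.

0.299


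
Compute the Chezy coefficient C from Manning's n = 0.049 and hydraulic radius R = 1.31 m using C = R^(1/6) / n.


The Chezy coefficient relates to Manning's n through C = R^(1/6) / n.
R^(1/6) = 1.31^(1/6) = 1.046033.
C = 1.046033 / 0.049 = 21.35 m^(1/2)/s.

21.35


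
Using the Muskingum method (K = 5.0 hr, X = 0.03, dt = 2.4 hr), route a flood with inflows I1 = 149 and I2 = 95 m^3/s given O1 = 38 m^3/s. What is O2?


Muskingum coefficients:
denom = 2*K*(1-X) + dt = 2*5.0*(1-0.03) + 2.4 = 12.1.
C0 = (dt - 2*K*X)/denom = (2.4 - 2*5.0*0.03)/12.1 = 0.1736.
C1 = (dt + 2*K*X)/denom = (2.4 + 2*5.0*0.03)/12.1 = 0.2231.
C2 = (2*K*(1-X) - dt)/denom = 0.6033.
O2 = C0*I2 + C1*I1 + C2*O1
   = 0.1736*95 + 0.2231*149 + 0.6033*38
   = 72.66 m^3/s.

72.66


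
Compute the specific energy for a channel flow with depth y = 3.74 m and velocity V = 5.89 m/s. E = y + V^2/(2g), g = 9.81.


Specific energy E = y + V^2/(2g).
Velocity head = V^2/(2g) = 5.89^2 / (2*9.81) = 34.6921 / 19.62 = 1.7682 m.
E = 3.74 + 1.7682 = 5.5082 m.

5.5082


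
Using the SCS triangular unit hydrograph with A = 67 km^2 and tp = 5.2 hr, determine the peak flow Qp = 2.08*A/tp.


SCS formula: Qp = 2.08 * A / tp.
Qp = 2.08 * 67 / 5.2
   = 139.36 / 5.2
   = 26.8 m^3/s per cm.

26.8


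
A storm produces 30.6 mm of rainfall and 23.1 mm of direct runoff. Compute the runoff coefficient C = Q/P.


The runoff coefficient C = runoff depth / rainfall depth.
C = 23.1 / 30.6
  = 0.7549.

0.7549


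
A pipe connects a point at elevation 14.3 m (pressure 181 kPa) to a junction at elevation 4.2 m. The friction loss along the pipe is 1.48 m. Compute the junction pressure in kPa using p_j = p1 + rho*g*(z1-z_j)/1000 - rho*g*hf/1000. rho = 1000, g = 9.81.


Junction pressure: p_j = p1 + rho*g*(z1 - z_j)/1000 - rho*g*hf/1000.
Elevation term = 1000*9.81*(14.3 - 4.2)/1000 = 99.081 kPa.
Friction term = 1000*9.81*1.48/1000 = 14.519 kPa.
p_j = 181 + 99.081 - 14.519 = 265.56 kPa.

265.56


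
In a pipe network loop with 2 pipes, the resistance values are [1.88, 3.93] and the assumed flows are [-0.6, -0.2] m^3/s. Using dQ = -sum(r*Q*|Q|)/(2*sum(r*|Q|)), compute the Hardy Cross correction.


Numerator terms (r*Q*|Q|): 1.88*-0.6*|-0.6| = -0.6768; 3.93*-0.2*|-0.2| = -0.1572.
Sum of numerator = -0.834.
Denominator terms (r*|Q|): 1.88*|-0.6| = 1.128; 3.93*|-0.2| = 0.786.
2 * sum of denominator = 2 * 1.914 = 3.828.
dQ = --0.834 / 3.828 = 0.2179 m^3/s.

0.2179


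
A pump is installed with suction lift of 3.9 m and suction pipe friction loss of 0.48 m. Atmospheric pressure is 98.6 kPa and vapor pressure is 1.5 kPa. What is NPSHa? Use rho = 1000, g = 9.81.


NPSHa = p_atm/(rho*g) - z_s - hf_s - p_vap/(rho*g).
p_atm/(rho*g) = 98.6*1000 / (1000*9.81) = 10.051 m.
p_vap/(rho*g) = 1.5*1000 / (1000*9.81) = 0.153 m.
NPSHa = 10.051 - 3.9 - 0.48 - 0.153
      = 5.52 m.

5.52


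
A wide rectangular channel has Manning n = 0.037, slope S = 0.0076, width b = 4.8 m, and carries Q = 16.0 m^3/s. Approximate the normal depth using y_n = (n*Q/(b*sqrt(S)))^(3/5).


We use the wide-channel approximation y_n = (n*Q/(b*sqrt(S)))^(3/5).
sqrt(S) = sqrt(0.0076) = 0.087178.
Numerator: n*Q = 0.037 * 16.0 = 0.592.
Denominator: b*sqrt(S) = 4.8 * 0.087178 = 0.418454.
arg = 1.4147.
y_n = 1.4147^(3/5) = 1.2314 m.

1.2314


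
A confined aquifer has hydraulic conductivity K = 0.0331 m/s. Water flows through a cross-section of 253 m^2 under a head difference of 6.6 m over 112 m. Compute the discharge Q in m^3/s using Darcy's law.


Darcy's law: Q = K * A * i, where i = dh/L.
Hydraulic gradient i = 6.6 / 112 = 0.058929.
Q = 0.0331 * 253 * 0.058929
  = 0.4935 m^3/s.

0.4935


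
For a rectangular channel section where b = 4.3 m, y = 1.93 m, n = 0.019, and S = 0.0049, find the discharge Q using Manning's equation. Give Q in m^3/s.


For a rectangular channel, the cross-sectional area A = b * y = 4.3 * 1.93 = 8.3 m^2.
The wetted perimeter P = b + 2y = 4.3 + 2*1.93 = 8.16 m.
Hydraulic radius R = A/P = 8.3/8.16 = 1.017 m.
Velocity V = (1/n)*R^(2/3)*S^(1/2) = (1/0.019)*1.017^(2/3)*0.0049^(1/2) = 3.7259 m/s.
Discharge Q = A * V = 8.3 * 3.7259 = 30.922 m^3/s.

30.922


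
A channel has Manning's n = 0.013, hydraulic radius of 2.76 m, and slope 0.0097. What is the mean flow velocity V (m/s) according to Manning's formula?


Manning's equation gives V = (1/n) * R^(2/3) * S^(1/2).
First, compute R^(2/3) = 2.76^(2/3) = 1.9676.
Next, S^(1/2) = 0.0097^(1/2) = 0.098489.
Then 1/n = 1/0.013 = 76.92.
V = 76.92 * 1.9676 * 0.098489 = 14.9067 m/s.

14.9067


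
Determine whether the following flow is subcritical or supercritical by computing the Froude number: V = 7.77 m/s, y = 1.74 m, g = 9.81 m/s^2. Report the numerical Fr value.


The Froude number is defined as Fr = V / sqrt(g*y).
g*y = 9.81 * 1.74 = 17.0694.
sqrt(g*y) = sqrt(17.0694) = 4.1315.
Fr = 7.77 / 4.1315 = 1.8807.
Since Fr > 1, the flow is supercritical.

1.8807


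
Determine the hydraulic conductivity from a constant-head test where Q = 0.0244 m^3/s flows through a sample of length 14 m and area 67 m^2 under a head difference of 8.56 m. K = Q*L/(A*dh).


From K = Q*L / (A*dh):
Numerator: Q*L = 0.0244 * 14 = 0.3416.
Denominator: A*dh = 67 * 8.56 = 573.52.
K = 0.3416 / 573.52 = 0.000596 m/s.

0.000596


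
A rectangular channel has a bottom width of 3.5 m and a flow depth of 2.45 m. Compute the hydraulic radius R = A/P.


For a rectangular section:
Flow area A = b * y = 3.5 * 2.45 = 8.58 m^2.
Wetted perimeter P = b + 2y = 3.5 + 2*2.45 = 8.4 m.
Hydraulic radius R = A/P = 8.58 / 8.4 = 1.0208 m.

1.0208


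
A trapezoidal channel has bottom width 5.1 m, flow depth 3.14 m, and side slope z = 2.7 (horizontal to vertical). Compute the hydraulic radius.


For a trapezoidal section with side slope z:
A = (b + z*y)*y = (5.1 + 2.7*3.14)*3.14 = 42.635 m^2.
P = b + 2*y*sqrt(1 + z^2) = 5.1 + 2*3.14*sqrt(1 + 2.7^2) = 23.182 m.
R = A/P = 42.635 / 23.182 = 1.8392 m.

1.8392


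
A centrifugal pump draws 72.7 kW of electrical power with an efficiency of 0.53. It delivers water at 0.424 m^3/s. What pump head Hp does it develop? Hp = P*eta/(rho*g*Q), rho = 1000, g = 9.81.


Pump head formula: Hp = P * eta / (rho * g * Q).
Numerator: P * eta = 72.7 * 1000 * 0.53 = 38531.0 W.
Denominator: rho * g * Q = 1000 * 9.81 * 0.424 = 4159.44.
Hp = 38531.0 / 4159.44 = 9.26 m.

9.26


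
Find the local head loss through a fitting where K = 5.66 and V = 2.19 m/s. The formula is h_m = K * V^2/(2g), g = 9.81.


Minor loss formula: h_m = K * V^2/(2g).
V^2 = 2.19^2 = 4.7961.
V^2/(2g) = 4.7961 / 19.62 = 0.2444 m.
h_m = 5.66 * 0.2444 = 1.3836 m.

1.3836


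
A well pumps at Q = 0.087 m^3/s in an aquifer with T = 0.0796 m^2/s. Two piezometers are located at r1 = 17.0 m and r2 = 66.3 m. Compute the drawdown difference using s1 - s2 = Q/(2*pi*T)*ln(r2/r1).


Thiem equation: s1 - s2 = Q/(2*pi*T) * ln(r2/r1).
ln(r2/r1) = ln(66.3/17.0) = 1.361.
Q/(2*pi*T) = 0.087 / (2*pi*0.0796) = 0.087 / 0.5001 = 0.174.
s1 - s2 = 0.174 * 1.361 = 0.2367 m.

0.2367


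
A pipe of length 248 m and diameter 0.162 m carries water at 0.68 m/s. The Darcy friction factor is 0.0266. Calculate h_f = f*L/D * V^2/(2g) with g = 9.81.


Darcy-Weisbach equation: h_f = f * (L/D) * V^2/(2g).
f * L/D = 0.0266 * 248/0.162 = 40.721.
V^2/(2g) = 0.68^2 / (2*9.81) = 0.4624 / 19.62 = 0.0236 m.
h_f = 40.721 * 0.0236 = 0.96 m.

0.96


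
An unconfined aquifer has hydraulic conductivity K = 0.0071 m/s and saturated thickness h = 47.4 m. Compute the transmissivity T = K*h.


Transmissivity is defined as T = K * h.
T = 0.0071 * 47.4
  = 0.3365 m^2/s.

0.3365


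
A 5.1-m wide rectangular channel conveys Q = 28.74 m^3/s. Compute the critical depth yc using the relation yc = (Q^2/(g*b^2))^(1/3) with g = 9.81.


Using yc = (Q^2 / (g * b^2))^(1/3):
Q^2 = 28.74^2 = 825.99.
g * b^2 = 9.81 * 5.1^2 = 9.81 * 26.01 = 255.16.
Q^2 / (g*b^2) = 825.99 / 255.16 = 3.2371.
yc = 3.2371^(1/3) = 1.4793 m.

1.4793


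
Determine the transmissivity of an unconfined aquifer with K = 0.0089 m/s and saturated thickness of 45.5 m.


Transmissivity is defined as T = K * h.
T = 0.0089 * 45.5
  = 0.4049 m^2/s.

0.4049


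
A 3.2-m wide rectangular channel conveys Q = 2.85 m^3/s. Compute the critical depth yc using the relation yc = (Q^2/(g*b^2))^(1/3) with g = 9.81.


Using yc = (Q^2 / (g * b^2))^(1/3):
Q^2 = 2.85^2 = 8.12.
g * b^2 = 9.81 * 3.2^2 = 9.81 * 10.24 = 100.45.
Q^2 / (g*b^2) = 8.12 / 100.45 = 0.0808.
yc = 0.0808^(1/3) = 0.4324 m.

0.4324


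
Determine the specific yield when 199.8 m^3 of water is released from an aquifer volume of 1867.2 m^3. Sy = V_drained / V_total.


Specific yield Sy = Volume drained / Total volume.
Sy = 199.8 / 1867.2
   = 0.107.

0.107


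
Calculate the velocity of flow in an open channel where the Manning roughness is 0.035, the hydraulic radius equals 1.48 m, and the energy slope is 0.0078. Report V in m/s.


Manning's equation gives V = (1/n) * R^(2/3) * S^(1/2).
First, compute R^(2/3) = 1.48^(2/3) = 1.2987.
Next, S^(1/2) = 0.0078^(1/2) = 0.088318.
Then 1/n = 1/0.035 = 28.57.
V = 28.57 * 1.2987 * 0.088318 = 3.2771 m/s.

3.2771


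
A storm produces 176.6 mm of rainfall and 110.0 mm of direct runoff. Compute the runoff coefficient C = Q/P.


The runoff coefficient C = runoff depth / rainfall depth.
C = 110.0 / 176.6
  = 0.6229.

0.6229


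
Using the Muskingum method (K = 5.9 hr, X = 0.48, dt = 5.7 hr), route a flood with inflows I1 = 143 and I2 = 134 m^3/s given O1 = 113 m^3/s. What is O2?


Muskingum coefficients:
denom = 2*K*(1-X) + dt = 2*5.9*(1-0.48) + 5.7 = 11.836.
C0 = (dt - 2*K*X)/denom = (5.7 - 2*5.9*0.48)/11.836 = 0.003.
C1 = (dt + 2*K*X)/denom = (5.7 + 2*5.9*0.48)/11.836 = 0.9601.
C2 = (2*K*(1-X) - dt)/denom = 0.0368.
O2 = C0*I2 + C1*I1 + C2*O1
   = 0.003*134 + 0.9601*143 + 0.0368*113
   = 141.87 m^3/s.

141.87


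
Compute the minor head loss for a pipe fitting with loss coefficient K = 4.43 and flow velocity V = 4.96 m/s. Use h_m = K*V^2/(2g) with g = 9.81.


Minor loss formula: h_m = K * V^2/(2g).
V^2 = 4.96^2 = 24.6016.
V^2/(2g) = 24.6016 / 19.62 = 1.2539 m.
h_m = 4.43 * 1.2539 = 5.5548 m.

5.5548


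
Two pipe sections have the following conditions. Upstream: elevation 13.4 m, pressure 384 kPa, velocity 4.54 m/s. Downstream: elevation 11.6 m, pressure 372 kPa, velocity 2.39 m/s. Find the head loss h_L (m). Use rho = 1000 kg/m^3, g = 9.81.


Total head at each section: H = z + p/(rho*g) + V^2/(2g).
H1 = 13.4 + 384*1000/(1000*9.81) + 4.54^2/(2*9.81)
   = 13.4 + 39.144 + 1.0505
   = 53.594 m.
H2 = 11.6 + 372*1000/(1000*9.81) + 2.39^2/(2*9.81)
   = 11.6 + 37.92 + 0.2911
   = 49.812 m.
h_L = H1 - H2 = 53.594 - 49.812 = 3.783 m.

3.783


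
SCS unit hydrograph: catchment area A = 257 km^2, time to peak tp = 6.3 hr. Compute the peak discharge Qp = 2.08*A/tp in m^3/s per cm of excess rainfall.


SCS formula: Qp = 2.08 * A / tp.
Qp = 2.08 * 257 / 6.3
   = 534.56 / 6.3
   = 84.85 m^3/s per cm.

84.85


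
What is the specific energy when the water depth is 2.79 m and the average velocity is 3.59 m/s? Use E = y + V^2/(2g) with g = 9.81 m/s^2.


Specific energy E = y + V^2/(2g).
Velocity head = V^2/(2g) = 3.59^2 / (2*9.81) = 12.8881 / 19.62 = 0.6569 m.
E = 2.79 + 0.6569 = 3.4469 m.

3.4469


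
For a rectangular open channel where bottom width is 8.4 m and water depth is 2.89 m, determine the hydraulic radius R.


For a rectangular section:
Flow area A = b * y = 8.4 * 2.89 = 24.28 m^2.
Wetted perimeter P = b + 2y = 8.4 + 2*2.89 = 14.18 m.
Hydraulic radius R = A/P = 24.28 / 14.18 = 1.712 m.

1.712


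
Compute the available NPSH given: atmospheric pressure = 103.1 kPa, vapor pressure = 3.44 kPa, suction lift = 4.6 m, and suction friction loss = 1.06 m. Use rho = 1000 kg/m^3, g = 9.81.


NPSHa = p_atm/(rho*g) - z_s - hf_s - p_vap/(rho*g).
p_atm/(rho*g) = 103.1*1000 / (1000*9.81) = 10.51 m.
p_vap/(rho*g) = 3.44*1000 / (1000*9.81) = 0.351 m.
NPSHa = 10.51 - 4.6 - 1.06 - 0.351
      = 4.5 m.

4.5


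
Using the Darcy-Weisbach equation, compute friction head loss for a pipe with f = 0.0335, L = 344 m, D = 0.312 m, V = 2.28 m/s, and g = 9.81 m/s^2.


Darcy-Weisbach equation: h_f = f * (L/D) * V^2/(2g).
f * L/D = 0.0335 * 344/0.312 = 36.9359.
V^2/(2g) = 2.28^2 / (2*9.81) = 5.1984 / 19.62 = 0.265 m.
h_f = 36.9359 * 0.265 = 9.786 m.

9.786


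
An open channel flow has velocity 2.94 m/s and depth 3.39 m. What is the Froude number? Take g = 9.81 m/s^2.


The Froude number is defined as Fr = V / sqrt(g*y).
g*y = 9.81 * 3.39 = 33.2559.
sqrt(g*y) = sqrt(33.2559) = 5.7668.
Fr = 2.94 / 5.7668 = 0.5098.

0.5098


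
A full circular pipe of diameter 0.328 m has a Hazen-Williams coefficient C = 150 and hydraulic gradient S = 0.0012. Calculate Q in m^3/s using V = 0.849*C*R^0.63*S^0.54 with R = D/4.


For a full circular pipe, R = D/4 = 0.328/4 = 0.082 m.
V = 0.849 * 150 * 0.082^0.63 * 0.0012^0.54
  = 0.849 * 150 * 0.206872 * 0.02647
  = 0.6974 m/s.
Pipe area A = pi*D^2/4 = pi*0.328^2/4 = 0.0845 m^2.
Q = A * V = 0.0845 * 0.6974 = 0.0589 m^3/s.

0.0589


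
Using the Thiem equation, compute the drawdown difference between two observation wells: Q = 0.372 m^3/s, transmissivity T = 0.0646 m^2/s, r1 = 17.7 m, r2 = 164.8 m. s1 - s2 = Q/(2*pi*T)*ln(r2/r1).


Thiem equation: s1 - s2 = Q/(2*pi*T) * ln(r2/r1).
ln(r2/r1) = ln(164.8/17.7) = 2.2312.
Q/(2*pi*T) = 0.372 / (2*pi*0.0646) = 0.372 / 0.4059 = 0.9165.
s1 - s2 = 0.9165 * 2.2312 = 2.0449 m.

2.0449


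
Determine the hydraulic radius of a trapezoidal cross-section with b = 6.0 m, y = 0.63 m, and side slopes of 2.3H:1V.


For a trapezoidal section with side slope z:
A = (b + z*y)*y = (6.0 + 2.3*0.63)*0.63 = 4.693 m^2.
P = b + 2*y*sqrt(1 + z^2) = 6.0 + 2*0.63*sqrt(1 + 2.3^2) = 9.16 m.
R = A/P = 4.693 / 9.16 = 0.5123 m.

0.5123


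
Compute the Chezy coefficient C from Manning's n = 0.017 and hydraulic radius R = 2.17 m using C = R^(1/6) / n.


The Chezy coefficient relates to Manning's n through C = R^(1/6) / n.
R^(1/6) = 2.17^(1/6) = 1.137828.
C = 1.137828 / 0.017 = 66.93 m^(1/2)/s.

66.93


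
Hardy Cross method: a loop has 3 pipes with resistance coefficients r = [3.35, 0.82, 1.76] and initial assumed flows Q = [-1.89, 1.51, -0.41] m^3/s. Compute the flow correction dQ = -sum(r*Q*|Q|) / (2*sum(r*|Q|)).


Numerator terms (r*Q*|Q|): 3.35*-1.89*|-1.89| = -11.9665; 0.82*1.51*|1.51| = 1.8697; 1.76*-0.41*|-0.41| = -0.2959.
Sum of numerator = -10.3927.
Denominator terms (r*|Q|): 3.35*|-1.89| = 6.3315; 0.82*|1.51| = 1.2382; 1.76*|-0.41| = 0.7216.
2 * sum of denominator = 2 * 8.2913 = 16.5826.
dQ = --10.3927 / 16.5826 = 0.6267 m^3/s.

0.6267


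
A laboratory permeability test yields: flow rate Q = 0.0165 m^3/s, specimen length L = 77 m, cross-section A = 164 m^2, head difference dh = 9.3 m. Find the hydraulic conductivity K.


From K = Q*L / (A*dh):
Numerator: Q*L = 0.0165 * 77 = 1.2705.
Denominator: A*dh = 164 * 9.3 = 1525.2.
K = 1.2705 / 1525.2 = 0.000833 m/s.

0.000833


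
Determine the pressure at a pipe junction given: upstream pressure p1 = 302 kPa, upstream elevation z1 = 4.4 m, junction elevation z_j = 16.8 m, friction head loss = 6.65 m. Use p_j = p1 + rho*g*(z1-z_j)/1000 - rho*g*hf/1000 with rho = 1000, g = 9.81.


Junction pressure: p_j = p1 + rho*g*(z1 - z_j)/1000 - rho*g*hf/1000.
Elevation term = 1000*9.81*(4.4 - 16.8)/1000 = -121.644 kPa.
Friction term = 1000*9.81*6.65/1000 = 65.237 kPa.
p_j = 302 + -121.644 - 65.237 = 115.12 kPa.

115.12


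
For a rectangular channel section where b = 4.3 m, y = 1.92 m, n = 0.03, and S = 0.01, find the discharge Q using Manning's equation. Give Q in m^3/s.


For a rectangular channel, the cross-sectional area A = b * y = 4.3 * 1.92 = 8.26 m^2.
The wetted perimeter P = b + 2y = 4.3 + 2*1.92 = 8.14 m.
Hydraulic radius R = A/P = 8.26/8.14 = 1.0143 m.
Velocity V = (1/n)*R^(2/3)*S^(1/2) = (1/0.03)*1.0143^(2/3)*0.01^(1/2) = 3.3649 m/s.
Discharge Q = A * V = 8.26 * 3.3649 = 27.781 m^3/s.

27.781


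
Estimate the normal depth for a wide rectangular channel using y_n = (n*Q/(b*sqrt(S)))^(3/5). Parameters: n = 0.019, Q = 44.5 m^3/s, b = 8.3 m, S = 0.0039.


We use the wide-channel approximation y_n = (n*Q/(b*sqrt(S)))^(3/5).
sqrt(S) = sqrt(0.0039) = 0.06245.
Numerator: n*Q = 0.019 * 44.5 = 0.8455.
Denominator: b*sqrt(S) = 8.3 * 0.06245 = 0.518335.
arg = 1.6312.
y_n = 1.6312^(3/5) = 1.3412 m.

1.3412


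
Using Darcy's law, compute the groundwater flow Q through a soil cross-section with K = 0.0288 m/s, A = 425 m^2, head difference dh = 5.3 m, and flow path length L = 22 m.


Darcy's law: Q = K * A * i, where i = dh/L.
Hydraulic gradient i = 5.3 / 22 = 0.240909.
Q = 0.0288 * 425 * 0.240909
  = 2.9487 m^3/s.

2.9487


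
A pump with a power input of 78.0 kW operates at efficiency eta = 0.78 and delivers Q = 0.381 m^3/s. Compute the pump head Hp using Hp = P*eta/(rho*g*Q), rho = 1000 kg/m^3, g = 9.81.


Pump head formula: Hp = P * eta / (rho * g * Q).
Numerator: P * eta = 78.0 * 1000 * 0.78 = 60840.0 W.
Denominator: rho * g * Q = 1000 * 9.81 * 0.381 = 3737.61.
Hp = 60840.0 / 3737.61 = 16.28 m.

16.28


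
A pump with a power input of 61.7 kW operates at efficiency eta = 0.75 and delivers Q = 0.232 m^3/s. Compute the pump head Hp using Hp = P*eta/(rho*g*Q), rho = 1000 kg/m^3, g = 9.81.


Pump head formula: Hp = P * eta / (rho * g * Q).
Numerator: P * eta = 61.7 * 1000 * 0.75 = 46275.0 W.
Denominator: rho * g * Q = 1000 * 9.81 * 0.232 = 2275.92.
Hp = 46275.0 / 2275.92 = 20.33 m.

20.33


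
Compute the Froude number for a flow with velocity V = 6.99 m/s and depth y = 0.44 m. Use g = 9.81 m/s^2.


The Froude number is defined as Fr = V / sqrt(g*y).
g*y = 9.81 * 0.44 = 4.3164.
sqrt(g*y) = sqrt(4.3164) = 2.0776.
Fr = 6.99 / 2.0776 = 3.3645.

3.3645


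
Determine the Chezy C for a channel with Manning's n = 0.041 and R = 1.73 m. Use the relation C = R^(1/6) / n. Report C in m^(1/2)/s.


The Chezy coefficient relates to Manning's n through C = R^(1/6) / n.
R^(1/6) = 1.73^(1/6) = 1.095656.
C = 1.095656 / 0.041 = 26.72 m^(1/2)/s.

26.72


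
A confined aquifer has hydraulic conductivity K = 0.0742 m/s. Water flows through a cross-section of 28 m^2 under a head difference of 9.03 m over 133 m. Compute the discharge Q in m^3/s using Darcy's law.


Darcy's law: Q = K * A * i, where i = dh/L.
Hydraulic gradient i = 9.03 / 133 = 0.067895.
Q = 0.0742 * 28 * 0.067895
  = 0.1411 m^3/s.

0.1411


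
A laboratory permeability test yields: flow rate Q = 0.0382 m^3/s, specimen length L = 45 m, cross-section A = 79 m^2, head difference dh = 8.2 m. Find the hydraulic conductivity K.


From K = Q*L / (A*dh):
Numerator: Q*L = 0.0382 * 45 = 1.719.
Denominator: A*dh = 79 * 8.2 = 647.8.
K = 1.719 / 647.8 = 0.002654 m/s.

0.002654


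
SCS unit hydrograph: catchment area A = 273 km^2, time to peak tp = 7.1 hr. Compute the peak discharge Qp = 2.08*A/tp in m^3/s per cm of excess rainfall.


SCS formula: Qp = 2.08 * A / tp.
Qp = 2.08 * 273 / 7.1
   = 567.84 / 7.1
   = 79.98 m^3/s per cm.

79.98


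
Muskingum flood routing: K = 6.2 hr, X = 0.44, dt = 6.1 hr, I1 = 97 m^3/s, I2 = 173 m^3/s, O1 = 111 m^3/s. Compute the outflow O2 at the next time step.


Muskingum coefficients:
denom = 2*K*(1-X) + dt = 2*6.2*(1-0.44) + 6.1 = 13.044.
C0 = (dt - 2*K*X)/denom = (6.1 - 2*6.2*0.44)/13.044 = 0.0494.
C1 = (dt + 2*K*X)/denom = (6.1 + 2*6.2*0.44)/13.044 = 0.8859.
C2 = (2*K*(1-X) - dt)/denom = 0.0647.
O2 = C0*I2 + C1*I1 + C2*O1
   = 0.0494*173 + 0.8859*97 + 0.0647*111
   = 101.66 m^3/s.

101.66


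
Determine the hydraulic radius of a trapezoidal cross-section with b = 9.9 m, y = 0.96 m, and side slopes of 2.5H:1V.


For a trapezoidal section with side slope z:
A = (b + z*y)*y = (9.9 + 2.5*0.96)*0.96 = 11.808 m^2.
P = b + 2*y*sqrt(1 + z^2) = 9.9 + 2*0.96*sqrt(1 + 2.5^2) = 15.07 m.
R = A/P = 11.808 / 15.07 = 0.7836 m.

0.7836


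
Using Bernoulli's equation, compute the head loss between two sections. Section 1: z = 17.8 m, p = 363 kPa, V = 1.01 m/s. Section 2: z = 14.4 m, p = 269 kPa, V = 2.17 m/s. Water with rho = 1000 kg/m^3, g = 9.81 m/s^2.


Total head at each section: H = z + p/(rho*g) + V^2/(2g).
H1 = 17.8 + 363*1000/(1000*9.81) + 1.01^2/(2*9.81)
   = 17.8 + 37.003 + 0.052
   = 54.855 m.
H2 = 14.4 + 269*1000/(1000*9.81) + 2.17^2/(2*9.81)
   = 14.4 + 27.421 + 0.24
   = 42.061 m.
h_L = H1 - H2 = 54.855 - 42.061 = 12.794 m.

12.794


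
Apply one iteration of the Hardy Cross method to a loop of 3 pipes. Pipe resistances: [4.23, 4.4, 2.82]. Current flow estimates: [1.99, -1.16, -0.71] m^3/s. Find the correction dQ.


Numerator terms (r*Q*|Q|): 4.23*1.99*|1.99| = 16.7512; 4.4*-1.16*|-1.16| = -5.9206; 2.82*-0.71*|-0.71| = -1.4216.
Sum of numerator = 9.409.
Denominator terms (r*|Q|): 4.23*|1.99| = 8.4177; 4.4*|-1.16| = 5.104; 2.82*|-0.71| = 2.0022.
2 * sum of denominator = 2 * 15.5239 = 31.0478.
dQ = -9.409 / 31.0478 = -0.303 m^3/s.

-0.303


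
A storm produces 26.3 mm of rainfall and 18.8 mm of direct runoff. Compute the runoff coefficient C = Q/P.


The runoff coefficient C = runoff depth / rainfall depth.
C = 18.8 / 26.3
  = 0.7148.

0.7148


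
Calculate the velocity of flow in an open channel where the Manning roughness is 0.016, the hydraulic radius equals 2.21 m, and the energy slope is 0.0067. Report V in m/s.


Manning's equation gives V = (1/n) * R^(2/3) * S^(1/2).
First, compute R^(2/3) = 2.21^(2/3) = 1.6967.
Next, S^(1/2) = 0.0067^(1/2) = 0.081854.
Then 1/n = 1/0.016 = 62.5.
V = 62.5 * 1.6967 * 0.081854 = 8.6799 m/s.

8.6799


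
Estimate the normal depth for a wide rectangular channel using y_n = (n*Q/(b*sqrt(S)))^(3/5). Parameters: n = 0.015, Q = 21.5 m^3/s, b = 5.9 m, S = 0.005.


We use the wide-channel approximation y_n = (n*Q/(b*sqrt(S)))^(3/5).
sqrt(S) = sqrt(0.005) = 0.070711.
Numerator: n*Q = 0.015 * 21.5 = 0.3225.
Denominator: b*sqrt(S) = 5.9 * 0.070711 = 0.417195.
arg = 0.773.
y_n = 0.773^(3/5) = 0.8569 m.

0.8569


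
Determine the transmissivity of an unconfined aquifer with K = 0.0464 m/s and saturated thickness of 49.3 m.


Transmissivity is defined as T = K * h.
T = 0.0464 * 49.3
  = 2.2875 m^2/s.

2.2875


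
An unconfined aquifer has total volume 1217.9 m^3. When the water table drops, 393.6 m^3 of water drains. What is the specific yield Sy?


Specific yield Sy = Volume drained / Total volume.
Sy = 393.6 / 1217.9
   = 0.3232.

0.3232


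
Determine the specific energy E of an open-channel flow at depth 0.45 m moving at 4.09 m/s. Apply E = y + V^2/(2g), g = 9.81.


Specific energy E = y + V^2/(2g).
Velocity head = V^2/(2g) = 4.09^2 / (2*9.81) = 16.7281 / 19.62 = 0.8526 m.
E = 0.45 + 0.8526 = 1.3026 m.

1.3026


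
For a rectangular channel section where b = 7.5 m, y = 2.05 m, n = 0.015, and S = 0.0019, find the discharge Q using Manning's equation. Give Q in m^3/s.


For a rectangular channel, the cross-sectional area A = b * y = 7.5 * 2.05 = 15.37 m^2.
The wetted perimeter P = b + 2y = 7.5 + 2*2.05 = 11.6 m.
Hydraulic radius R = A/P = 15.37/11.6 = 1.3254 m.
Velocity V = (1/n)*R^(2/3)*S^(1/2) = (1/0.015)*1.3254^(2/3)*0.0019^(1/2) = 3.5064 m/s.
Discharge Q = A * V = 15.37 * 3.5064 = 53.91 m^3/s.

53.91


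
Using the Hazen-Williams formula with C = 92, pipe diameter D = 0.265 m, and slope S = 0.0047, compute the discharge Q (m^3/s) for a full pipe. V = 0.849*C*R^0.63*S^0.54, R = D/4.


For a full circular pipe, R = D/4 = 0.265/4 = 0.0663 m.
V = 0.849 * 92 * 0.0663^0.63 * 0.0047^0.54
  = 0.849 * 92 * 0.180862 * 0.055326
  = 0.7816 m/s.
Pipe area A = pi*D^2/4 = pi*0.265^2/4 = 0.0552 m^2.
Q = A * V = 0.0552 * 0.7816 = 0.0431 m^3/s.

0.0431


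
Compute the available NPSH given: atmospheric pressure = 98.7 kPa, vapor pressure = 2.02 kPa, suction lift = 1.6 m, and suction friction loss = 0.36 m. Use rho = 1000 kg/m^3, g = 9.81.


NPSHa = p_atm/(rho*g) - z_s - hf_s - p_vap/(rho*g).
p_atm/(rho*g) = 98.7*1000 / (1000*9.81) = 10.061 m.
p_vap/(rho*g) = 2.02*1000 / (1000*9.81) = 0.206 m.
NPSHa = 10.061 - 1.6 - 0.36 - 0.206
      = 7.9 m.

7.9


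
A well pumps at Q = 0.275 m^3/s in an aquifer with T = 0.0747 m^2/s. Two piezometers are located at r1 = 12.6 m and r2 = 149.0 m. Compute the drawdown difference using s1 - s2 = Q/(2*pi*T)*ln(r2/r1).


Thiem equation: s1 - s2 = Q/(2*pi*T) * ln(r2/r1).
ln(r2/r1) = ln(149.0/12.6) = 2.4702.
Q/(2*pi*T) = 0.275 / (2*pi*0.0747) = 0.275 / 0.4694 = 0.5859.
s1 - s2 = 0.5859 * 2.4702 = 1.4473 m.

1.4473


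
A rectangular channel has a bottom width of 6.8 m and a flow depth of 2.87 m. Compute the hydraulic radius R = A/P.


For a rectangular section:
Flow area A = b * y = 6.8 * 2.87 = 19.52 m^2.
Wetted perimeter P = b + 2y = 6.8 + 2*2.87 = 12.54 m.
Hydraulic radius R = A/P = 19.52 / 12.54 = 1.5563 m.

1.5563


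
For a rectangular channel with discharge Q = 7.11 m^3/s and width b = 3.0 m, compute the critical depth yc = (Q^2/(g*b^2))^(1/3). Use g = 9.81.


Using yc = (Q^2 / (g * b^2))^(1/3):
Q^2 = 7.11^2 = 50.55.
g * b^2 = 9.81 * 3.0^2 = 9.81 * 9.0 = 88.29.
Q^2 / (g*b^2) = 50.55 / 88.29 = 0.5725.
yc = 0.5725^(1/3) = 0.8304 m.

0.8304


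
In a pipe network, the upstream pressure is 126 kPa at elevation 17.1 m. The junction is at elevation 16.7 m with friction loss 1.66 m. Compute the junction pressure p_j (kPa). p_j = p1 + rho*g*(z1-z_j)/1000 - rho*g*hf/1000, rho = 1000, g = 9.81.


Junction pressure: p_j = p1 + rho*g*(z1 - z_j)/1000 - rho*g*hf/1000.
Elevation term = 1000*9.81*(17.1 - 16.7)/1000 = 3.924 kPa.
Friction term = 1000*9.81*1.66/1000 = 16.285 kPa.
p_j = 126 + 3.924 - 16.285 = 113.64 kPa.

113.64


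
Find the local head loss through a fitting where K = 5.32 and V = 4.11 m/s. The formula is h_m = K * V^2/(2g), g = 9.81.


Minor loss formula: h_m = K * V^2/(2g).
V^2 = 4.11^2 = 16.8921.
V^2/(2g) = 16.8921 / 19.62 = 0.861 m.
h_m = 5.32 * 0.861 = 4.5803 m.

4.5803


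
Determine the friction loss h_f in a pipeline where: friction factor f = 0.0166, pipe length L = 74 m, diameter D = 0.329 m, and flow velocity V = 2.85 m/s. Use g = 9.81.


Darcy-Weisbach equation: h_f = f * (L/D) * V^2/(2g).
f * L/D = 0.0166 * 74/0.329 = 3.7337.
V^2/(2g) = 2.85^2 / (2*9.81) = 8.1225 / 19.62 = 0.414 m.
h_f = 3.7337 * 0.414 = 1.546 m.

1.546


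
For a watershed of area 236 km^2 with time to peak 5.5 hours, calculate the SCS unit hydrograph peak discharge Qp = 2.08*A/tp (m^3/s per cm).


SCS formula: Qp = 2.08 * A / tp.
Qp = 2.08 * 236 / 5.5
   = 490.88 / 5.5
   = 89.25 m^3/s per cm.

89.25


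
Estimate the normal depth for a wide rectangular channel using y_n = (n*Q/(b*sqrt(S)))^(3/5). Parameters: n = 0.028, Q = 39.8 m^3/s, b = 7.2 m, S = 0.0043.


We use the wide-channel approximation y_n = (n*Q/(b*sqrt(S)))^(3/5).
sqrt(S) = sqrt(0.0043) = 0.065574.
Numerator: n*Q = 0.028 * 39.8 = 1.1144.
Denominator: b*sqrt(S) = 7.2 * 0.065574 = 0.472133.
arg = 2.3603.
y_n = 2.3603^(3/5) = 1.6741 m.

1.6741


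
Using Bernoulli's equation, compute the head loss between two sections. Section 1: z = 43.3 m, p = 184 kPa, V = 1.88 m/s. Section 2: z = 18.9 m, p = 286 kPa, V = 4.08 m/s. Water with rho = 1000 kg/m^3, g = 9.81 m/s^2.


Total head at each section: H = z + p/(rho*g) + V^2/(2g).
H1 = 43.3 + 184*1000/(1000*9.81) + 1.88^2/(2*9.81)
   = 43.3 + 18.756 + 0.1801
   = 62.237 m.
H2 = 18.9 + 286*1000/(1000*9.81) + 4.08^2/(2*9.81)
   = 18.9 + 29.154 + 0.8484
   = 48.902 m.
h_L = H1 - H2 = 62.237 - 48.902 = 13.334 m.

13.334


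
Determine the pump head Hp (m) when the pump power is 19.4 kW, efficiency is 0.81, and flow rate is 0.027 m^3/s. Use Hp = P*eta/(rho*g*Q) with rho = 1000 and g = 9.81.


Pump head formula: Hp = P * eta / (rho * g * Q).
Numerator: P * eta = 19.4 * 1000 * 0.81 = 15714.0 W.
Denominator: rho * g * Q = 1000 * 9.81 * 0.027 = 264.87.
Hp = 15714.0 / 264.87 = 59.33 m.

59.33


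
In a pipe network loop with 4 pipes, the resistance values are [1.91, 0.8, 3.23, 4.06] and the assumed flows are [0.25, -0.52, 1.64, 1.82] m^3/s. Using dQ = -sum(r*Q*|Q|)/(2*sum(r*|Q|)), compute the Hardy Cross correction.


Numerator terms (r*Q*|Q|): 1.91*0.25*|0.25| = 0.1194; 0.8*-0.52*|-0.52| = -0.2163; 3.23*1.64*|1.64| = 8.6874; 4.06*1.82*|1.82| = 13.4483.
Sum of numerator = 22.0388.
Denominator terms (r*|Q|): 1.91*|0.25| = 0.4775; 0.8*|-0.52| = 0.416; 3.23*|1.64| = 5.2972; 4.06*|1.82| = 7.3892.
2 * sum of denominator = 2 * 13.5799 = 27.1598.
dQ = -22.0388 / 27.1598 = -0.8114 m^3/s.

-0.8114


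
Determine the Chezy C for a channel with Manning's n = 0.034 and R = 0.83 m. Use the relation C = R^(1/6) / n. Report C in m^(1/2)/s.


The Chezy coefficient relates to Manning's n through C = R^(1/6) / n.
R^(1/6) = 0.83^(1/6) = 0.969422.
C = 0.969422 / 0.034 = 28.51 m^(1/2)/s.

28.51


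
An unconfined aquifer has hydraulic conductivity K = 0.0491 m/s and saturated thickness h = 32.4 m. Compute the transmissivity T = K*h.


Transmissivity is defined as T = K * h.
T = 0.0491 * 32.4
  = 1.5908 m^2/s.

1.5908


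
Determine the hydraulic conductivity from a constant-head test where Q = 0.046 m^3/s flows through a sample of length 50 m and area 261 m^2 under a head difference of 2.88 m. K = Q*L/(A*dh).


From K = Q*L / (A*dh):
Numerator: Q*L = 0.046 * 50 = 2.3.
Denominator: A*dh = 261 * 2.88 = 751.68.
K = 2.3 / 751.68 = 0.00306 m/s.

0.00306


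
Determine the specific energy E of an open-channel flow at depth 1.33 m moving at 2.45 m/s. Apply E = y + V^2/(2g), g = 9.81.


Specific energy E = y + V^2/(2g).
Velocity head = V^2/(2g) = 2.45^2 / (2*9.81) = 6.0025 / 19.62 = 0.3059 m.
E = 1.33 + 0.3059 = 1.6359 m.

1.6359


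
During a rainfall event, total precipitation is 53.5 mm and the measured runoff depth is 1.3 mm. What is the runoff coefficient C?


The runoff coefficient C = runoff depth / rainfall depth.
C = 1.3 / 53.5
  = 0.0243.

0.0243


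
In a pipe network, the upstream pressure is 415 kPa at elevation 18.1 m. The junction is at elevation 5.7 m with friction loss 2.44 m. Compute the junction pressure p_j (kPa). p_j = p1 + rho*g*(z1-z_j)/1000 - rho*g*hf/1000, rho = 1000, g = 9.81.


Junction pressure: p_j = p1 + rho*g*(z1 - z_j)/1000 - rho*g*hf/1000.
Elevation term = 1000*9.81*(18.1 - 5.7)/1000 = 121.644 kPa.
Friction term = 1000*9.81*2.44/1000 = 23.936 kPa.
p_j = 415 + 121.644 - 23.936 = 512.71 kPa.

512.71


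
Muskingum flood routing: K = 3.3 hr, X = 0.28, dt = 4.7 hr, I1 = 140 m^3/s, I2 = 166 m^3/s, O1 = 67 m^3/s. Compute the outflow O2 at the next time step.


Muskingum coefficients:
denom = 2*K*(1-X) + dt = 2*3.3*(1-0.28) + 4.7 = 9.452.
C0 = (dt - 2*K*X)/denom = (4.7 - 2*3.3*0.28)/9.452 = 0.3017.
C1 = (dt + 2*K*X)/denom = (4.7 + 2*3.3*0.28)/9.452 = 0.6928.
C2 = (2*K*(1-X) - dt)/denom = 0.0055.
O2 = C0*I2 + C1*I1 + C2*O1
   = 0.3017*166 + 0.6928*140 + 0.0055*67
   = 147.44 m^3/s.

147.44


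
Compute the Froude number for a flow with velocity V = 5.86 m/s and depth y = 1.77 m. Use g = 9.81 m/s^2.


The Froude number is defined as Fr = V / sqrt(g*y).
g*y = 9.81 * 1.77 = 17.3637.
sqrt(g*y) = sqrt(17.3637) = 4.167.
Fr = 5.86 / 4.167 = 1.4063.

1.4063


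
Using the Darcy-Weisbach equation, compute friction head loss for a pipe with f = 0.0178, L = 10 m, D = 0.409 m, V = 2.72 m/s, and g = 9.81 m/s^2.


Darcy-Weisbach equation: h_f = f * (L/D) * V^2/(2g).
f * L/D = 0.0178 * 10/0.409 = 0.4352.
V^2/(2g) = 2.72^2 / (2*9.81) = 7.3984 / 19.62 = 0.3771 m.
h_f = 0.4352 * 0.3771 = 0.164 m.

0.164


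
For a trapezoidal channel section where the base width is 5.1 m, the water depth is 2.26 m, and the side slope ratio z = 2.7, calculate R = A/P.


For a trapezoidal section with side slope z:
A = (b + z*y)*y = (5.1 + 2.7*2.26)*2.26 = 25.317 m^2.
P = b + 2*y*sqrt(1 + z^2) = 5.1 + 2*2.26*sqrt(1 + 2.7^2) = 18.114 m.
R = A/P = 25.317 / 18.114 = 1.3976 m.

1.3976


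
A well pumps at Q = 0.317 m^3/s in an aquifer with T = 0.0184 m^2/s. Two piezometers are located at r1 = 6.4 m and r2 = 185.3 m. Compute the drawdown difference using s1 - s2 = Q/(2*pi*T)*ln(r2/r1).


Thiem equation: s1 - s2 = Q/(2*pi*T) * ln(r2/r1).
ln(r2/r1) = ln(185.3/6.4) = 3.3657.
Q/(2*pi*T) = 0.317 / (2*pi*0.0184) = 0.317 / 0.1156 = 2.742.
s1 - s2 = 2.742 * 3.3657 = 9.2286 m.

9.2286


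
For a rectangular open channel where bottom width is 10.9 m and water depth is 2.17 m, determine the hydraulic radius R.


For a rectangular section:
Flow area A = b * y = 10.9 * 2.17 = 23.65 m^2.
Wetted perimeter P = b + 2y = 10.9 + 2*2.17 = 15.24 m.
Hydraulic radius R = A/P = 23.65 / 15.24 = 1.552 m.

1.552


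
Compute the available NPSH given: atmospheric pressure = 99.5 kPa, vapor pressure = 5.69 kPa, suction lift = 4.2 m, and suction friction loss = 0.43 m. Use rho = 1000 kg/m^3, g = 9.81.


NPSHa = p_atm/(rho*g) - z_s - hf_s - p_vap/(rho*g).
p_atm/(rho*g) = 99.5*1000 / (1000*9.81) = 10.143 m.
p_vap/(rho*g) = 5.69*1000 / (1000*9.81) = 0.58 m.
NPSHa = 10.143 - 4.2 - 0.43 - 0.58
      = 4.93 m.

4.93


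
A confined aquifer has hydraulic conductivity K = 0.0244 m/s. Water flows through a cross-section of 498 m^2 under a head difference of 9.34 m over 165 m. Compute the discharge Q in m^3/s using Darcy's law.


Darcy's law: Q = K * A * i, where i = dh/L.
Hydraulic gradient i = 9.34 / 165 = 0.056606.
Q = 0.0244 * 498 * 0.056606
  = 0.6878 m^3/s.

0.6878


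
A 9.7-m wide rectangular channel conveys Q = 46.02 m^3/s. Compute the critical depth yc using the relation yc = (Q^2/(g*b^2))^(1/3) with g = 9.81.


Using yc = (Q^2 / (g * b^2))^(1/3):
Q^2 = 46.02^2 = 2117.84.
g * b^2 = 9.81 * 9.7^2 = 9.81 * 94.09 = 923.02.
Q^2 / (g*b^2) = 2117.84 / 923.02 = 2.2945.
yc = 2.2945^(1/3) = 1.3189 m.

1.3189


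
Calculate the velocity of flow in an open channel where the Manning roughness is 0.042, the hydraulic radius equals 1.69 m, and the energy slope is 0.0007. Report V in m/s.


Manning's equation gives V = (1/n) * R^(2/3) * S^(1/2).
First, compute R^(2/3) = 1.69^(2/3) = 1.4188.
Next, S^(1/2) = 0.0007^(1/2) = 0.026458.
Then 1/n = 1/0.042 = 23.81.
V = 23.81 * 1.4188 * 0.026458 = 0.8938 m/s.

0.8938


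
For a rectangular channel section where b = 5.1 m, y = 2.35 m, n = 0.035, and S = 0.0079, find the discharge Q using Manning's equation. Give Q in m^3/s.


For a rectangular channel, the cross-sectional area A = b * y = 5.1 * 2.35 = 11.98 m^2.
The wetted perimeter P = b + 2y = 5.1 + 2*2.35 = 9.8 m.
Hydraulic radius R = A/P = 11.98/9.8 = 1.223 m.
Velocity V = (1/n)*R^(2/3)*S^(1/2) = (1/0.035)*1.223^(2/3)*0.0079^(1/2) = 2.9042 m/s.
Discharge Q = A * V = 11.98 * 2.9042 = 34.806 m^3/s.

34.806


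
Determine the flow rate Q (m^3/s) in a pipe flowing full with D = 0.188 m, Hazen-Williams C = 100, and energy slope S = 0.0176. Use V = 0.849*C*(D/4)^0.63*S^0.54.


For a full circular pipe, R = D/4 = 0.188/4 = 0.047 m.
V = 0.849 * 100 * 0.047^0.63 * 0.0176^0.54
  = 0.849 * 100 * 0.145687 * 0.11287
  = 1.3961 m/s.
Pipe area A = pi*D^2/4 = pi*0.188^2/4 = 0.0278 m^2.
Q = A * V = 0.0278 * 1.3961 = 0.0388 m^3/s.

0.0388


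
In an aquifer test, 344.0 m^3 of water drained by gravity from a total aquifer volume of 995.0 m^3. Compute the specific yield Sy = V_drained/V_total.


Specific yield Sy = Volume drained / Total volume.
Sy = 344.0 / 995.0
   = 0.3457.

0.3457


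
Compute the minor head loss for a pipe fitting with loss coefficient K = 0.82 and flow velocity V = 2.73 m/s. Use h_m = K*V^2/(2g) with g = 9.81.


Minor loss formula: h_m = K * V^2/(2g).
V^2 = 2.73^2 = 7.4529.
V^2/(2g) = 7.4529 / 19.62 = 0.3799 m.
h_m = 0.82 * 0.3799 = 0.3115 m.

0.3115


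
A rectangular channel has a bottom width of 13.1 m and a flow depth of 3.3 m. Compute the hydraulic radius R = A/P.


For a rectangular section:
Flow area A = b * y = 13.1 * 3.3 = 43.23 m^2.
Wetted perimeter P = b + 2y = 13.1 + 2*3.3 = 19.7 m.
Hydraulic radius R = A/P = 43.23 / 19.7 = 2.1944 m.

2.1944


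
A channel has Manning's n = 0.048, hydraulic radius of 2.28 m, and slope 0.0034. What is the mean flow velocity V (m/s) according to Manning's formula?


Manning's equation gives V = (1/n) * R^(2/3) * S^(1/2).
First, compute R^(2/3) = 2.28^(2/3) = 1.7323.
Next, S^(1/2) = 0.0034^(1/2) = 0.05831.
Then 1/n = 1/0.048 = 20.83.
V = 20.83 * 1.7323 * 0.05831 = 2.1044 m/s.

2.1044


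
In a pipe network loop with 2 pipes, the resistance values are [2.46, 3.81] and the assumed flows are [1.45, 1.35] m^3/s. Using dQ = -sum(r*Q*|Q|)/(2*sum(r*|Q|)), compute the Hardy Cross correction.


Numerator terms (r*Q*|Q|): 2.46*1.45*|1.45| = 5.1721; 3.81*1.35*|1.35| = 6.9437.
Sum of numerator = 12.1159.
Denominator terms (r*|Q|): 2.46*|1.45| = 3.567; 3.81*|1.35| = 5.1435.
2 * sum of denominator = 2 * 8.7105 = 17.421.
dQ = -12.1159 / 17.421 = -0.6955 m^3/s.

-0.6955


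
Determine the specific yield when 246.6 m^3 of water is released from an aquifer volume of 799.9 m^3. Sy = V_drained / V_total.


Specific yield Sy = Volume drained / Total volume.
Sy = 246.6 / 799.9
   = 0.3083.

0.3083


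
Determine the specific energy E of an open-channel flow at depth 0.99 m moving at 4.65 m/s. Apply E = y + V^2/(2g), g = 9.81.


Specific energy E = y + V^2/(2g).
Velocity head = V^2/(2g) = 4.65^2 / (2*9.81) = 21.6225 / 19.62 = 1.1021 m.
E = 0.99 + 1.1021 = 2.0921 m.

2.0921


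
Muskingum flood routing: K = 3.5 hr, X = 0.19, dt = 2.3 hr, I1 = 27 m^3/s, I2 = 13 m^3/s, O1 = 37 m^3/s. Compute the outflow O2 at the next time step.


Muskingum coefficients:
denom = 2*K*(1-X) + dt = 2*3.5*(1-0.19) + 2.3 = 7.97.
C0 = (dt - 2*K*X)/denom = (2.3 - 2*3.5*0.19)/7.97 = 0.1217.
C1 = (dt + 2*K*X)/denom = (2.3 + 2*3.5*0.19)/7.97 = 0.4555.
C2 = (2*K*(1-X) - dt)/denom = 0.4228.
O2 = C0*I2 + C1*I1 + C2*O1
   = 0.1217*13 + 0.4555*27 + 0.4228*37
   = 29.52 m^3/s.

29.52


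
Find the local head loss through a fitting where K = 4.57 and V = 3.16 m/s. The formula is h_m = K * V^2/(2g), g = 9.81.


Minor loss formula: h_m = K * V^2/(2g).
V^2 = 3.16^2 = 9.9856.
V^2/(2g) = 9.9856 / 19.62 = 0.509 m.
h_m = 4.57 * 0.509 = 2.3259 m.

2.3259


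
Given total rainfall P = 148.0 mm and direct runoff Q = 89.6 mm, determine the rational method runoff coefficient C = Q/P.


The runoff coefficient C = runoff depth / rainfall depth.
C = 89.6 / 148.0
  = 0.6054.

0.6054


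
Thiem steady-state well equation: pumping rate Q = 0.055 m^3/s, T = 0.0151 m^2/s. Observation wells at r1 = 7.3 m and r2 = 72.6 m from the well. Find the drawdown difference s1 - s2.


Thiem equation: s1 - s2 = Q/(2*pi*T) * ln(r2/r1).
ln(r2/r1) = ln(72.6/7.3) = 2.2971.
Q/(2*pi*T) = 0.055 / (2*pi*0.0151) = 0.055 / 0.0949 = 0.5797.
s1 - s2 = 0.5797 * 2.2971 = 1.3316 m.

1.3316


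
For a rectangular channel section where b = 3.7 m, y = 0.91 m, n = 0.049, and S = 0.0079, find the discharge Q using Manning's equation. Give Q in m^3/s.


For a rectangular channel, the cross-sectional area A = b * y = 3.7 * 0.91 = 3.37 m^2.
The wetted perimeter P = b + 2y = 3.7 + 2*0.91 = 5.52 m.
Hydraulic radius R = A/P = 3.37/5.52 = 0.61 m.
Velocity V = (1/n)*R^(2/3)*S^(1/2) = (1/0.049)*0.61^(2/3)*0.0079^(1/2) = 1.3046 m/s.
Discharge Q = A * V = 3.37 * 1.3046 = 4.393 m^3/s.

4.393


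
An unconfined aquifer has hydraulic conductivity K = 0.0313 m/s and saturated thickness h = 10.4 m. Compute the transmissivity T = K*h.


Transmissivity is defined as T = K * h.
T = 0.0313 * 10.4
  = 0.3255 m^2/s.

0.3255
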